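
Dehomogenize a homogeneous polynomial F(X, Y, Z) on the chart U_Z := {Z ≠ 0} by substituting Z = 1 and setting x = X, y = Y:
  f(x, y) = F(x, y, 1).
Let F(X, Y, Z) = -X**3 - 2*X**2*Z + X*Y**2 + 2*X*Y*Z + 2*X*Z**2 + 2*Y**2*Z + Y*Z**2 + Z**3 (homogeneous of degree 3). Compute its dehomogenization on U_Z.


f(x, y) = -x**3 - 2*x**2 + x*y**2 + 2*x*y + 2*x + 2*y**2 + y + 1

On U_Z we set Z = 1. Each monomial c·X^i·Y^j·Z^k in F becomes c·x^i·y^j·1^k = c·x^i·y^j.
Substituting Z = 1: F(X, Y, 1) = -x**3 - 2*x**2 + x*y**2 + 2*x*y + 2*x + 2*y**2 + y + 1.
Note: deg(f) ≤ deg(F) = 3; strict inequality happens when F is divisible by Z (lost terms).


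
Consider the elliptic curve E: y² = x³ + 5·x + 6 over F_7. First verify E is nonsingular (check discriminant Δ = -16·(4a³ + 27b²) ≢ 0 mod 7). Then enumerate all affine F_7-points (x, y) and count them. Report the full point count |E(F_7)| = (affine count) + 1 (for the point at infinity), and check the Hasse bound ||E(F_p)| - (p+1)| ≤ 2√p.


Affine points = {(5, 3), (5, 4), (6, 0)}; affine count = 3; |E(F_7)| = 4.

Discriminant check: Δ ∝ 4a³ + 27b² = 4·5³ + 27·6² = 4·125 + 27·36 ≡ 2 (mod 7). Nonzero ⇒ E is nonsingular.
For each x ∈ F_7, compute rhs = x³ + 5·x + 6 mod 7, then count y ∈ F_7 with y² ≡ rhs.
  x = 0: rhs = 6, matching y values: none (0 points).
  x = 1: rhs = 5, matching y values: none (0 points).
  x = 2: rhs = 3, matching y values: none (0 points).
  x = 3: rhs = 6, matching y values: none (0 points).
  x = 4: rhs = 6, matching y values: none (0 points).
  x = 5: rhs = 2, matching y values: 3, 4 (2 points).
  x = 6: rhs = 0, matching y values: 0 (1 points).
Total affine count: 3.
Full point count |E(F_7)| = 3 + 1 = 4.
Hasse bound: |4 − (7+1)| = |-4| = 4 ≤ 2√7 ≈ 5.2915 ✓.


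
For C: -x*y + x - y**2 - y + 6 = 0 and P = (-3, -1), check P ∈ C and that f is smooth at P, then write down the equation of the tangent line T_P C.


Tangent line at P: 2*x + 4*y + 10 = 0.

Step 1: f(-3, -1) = 0, so P lies on C.
Step 2: partial derivatives
  f_x(x, y) = 1 - y, f_y(x, y) = -x - 2*y - 1.
  f_x(P) = 2, f_y(P) = 4 (gradient nonzero, so P is smooth).
Step 3: tangent line at P: 2·(x − -3) + 4·(y − -1) = 0.
Expanding: 2*x + 4*y + 10 = 0.


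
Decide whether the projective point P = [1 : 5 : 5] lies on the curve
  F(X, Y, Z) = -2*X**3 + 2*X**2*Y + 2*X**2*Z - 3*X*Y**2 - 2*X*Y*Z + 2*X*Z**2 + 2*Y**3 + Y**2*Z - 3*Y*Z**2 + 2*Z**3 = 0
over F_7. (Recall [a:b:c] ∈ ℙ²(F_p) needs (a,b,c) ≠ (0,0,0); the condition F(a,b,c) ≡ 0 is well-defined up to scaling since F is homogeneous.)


F(1,5,5) ≡ 4 (mod 7); P is NOT on the curve.

Evaluate F(1, 5, 5) term-by-term (mod 7).
  -2*X**3 ↦ -2·1·1·1 = -2
  2*X**2*Y ↦ 2·1·5·1 = 10
  2*X**2*Z ↦ 2·1·1·5 = 10
  -3*X*Y**2 ↦ -3·1·25·1 = -75
  -2*X*Y*Z ↦ -2·1·5·5 = -50
  2*X*Z**2 ↦ 2·1·1·25 = 50
  2*Y**3 ↦ 2·1·125·1 = 250
  Y**2*Z ↦ 1·1·25·5 = 125
  -3*Y*Z**2 ↦ -3·1·5·25 = -375
  2*Z**3 ↦ 2·1·1·125 = 250
Sum: F(1, 5, 5) = (-2) + (10) + (10) + (-75) + (-50) + (50) + (250) + (125) + (-375) + (250) = 193.
Reducing mod 7: 193 ≡ 4 (mod 7).
Since F(a, b, c) ≡ 4 ≠ 0 (mod 7), P does NOT lie on the curve.


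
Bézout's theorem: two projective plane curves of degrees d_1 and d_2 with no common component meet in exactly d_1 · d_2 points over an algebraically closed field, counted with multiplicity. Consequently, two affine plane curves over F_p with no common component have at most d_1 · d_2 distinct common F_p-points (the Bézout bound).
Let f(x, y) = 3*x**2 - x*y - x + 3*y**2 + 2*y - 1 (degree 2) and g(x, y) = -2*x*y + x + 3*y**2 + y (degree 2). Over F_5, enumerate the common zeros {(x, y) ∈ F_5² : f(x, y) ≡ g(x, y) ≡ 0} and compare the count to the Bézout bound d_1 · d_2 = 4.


Common zeros: ∅; count = 0; Bézout bound = 4.

deg(f) = 2, deg(g) = 2, so Bézout bound = 4.
Scan x ∈ F_5. For each x, list the y ∈ F_5 with f(x, y) ≡ 0 and those with g(x, y) ≡ 0 (mod 5); the common zeros in that column are the intersection.
  x = 0: f ≡ 0 at y ∈ {2, 4}; g ≡ 0 at y ∈ {0, 3}; common: ∅.
  x = 1: f ≡ 0 at y ∈ {1, 2}; g ≡ 0 at y ∈ {3, 4}; common: ∅.
  x = 2: f ≡ 0 at y ∈ ∅; g ≡ 0 at y ∈ {3}; common: ∅.
  x = 3: f ≡ 0 at y ∈ {1}; g ≡ 0 at y ∈ {2, 3}; common: ∅.
  x = 4: f ≡ 0 at y ∈ ∅; g ≡ 0 at y ∈ {1, 3}; common: ∅.
Collecting: common zeros = ∅, so the count is 0.
Comparison with the Bézout bound: 0 ≤ 4 = deg(f)·deg(g), as expected for curves with no common component (the affine F_5-count falls short of the bound because intersections may lie at infinity, over extension fields, or carry multiplicity).


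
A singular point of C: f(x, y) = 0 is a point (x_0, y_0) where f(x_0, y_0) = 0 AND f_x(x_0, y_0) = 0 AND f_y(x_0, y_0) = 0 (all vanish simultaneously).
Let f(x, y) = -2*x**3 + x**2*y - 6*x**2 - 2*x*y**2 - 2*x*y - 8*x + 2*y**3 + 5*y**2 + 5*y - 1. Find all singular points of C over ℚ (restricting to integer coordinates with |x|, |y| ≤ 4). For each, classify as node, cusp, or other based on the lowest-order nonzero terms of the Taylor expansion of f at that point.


Singular points: {(-1, -1)}; classification: node.

Compute partial derivatives:
  f_x = -6*x**2 + 2*x*y - 12*x - 2*y**2 - 2*y - 8.
  f_y = x**2 - 4*x*y - 2*x + 6*y**2 + 10*y + 5.
Scan x_0 ∈ {−4, ..., 4}. For each x_0, f_y(x_0, y) is a polynomial in y; find its integer roots y ∈ {−4, ..., 4}, then test f_x and f at those candidates.
  x = -4: f_y(-4, y) = 6*y**2 + 26*y + 29; no integer root y with |y| ≤ 4.
  x = -3: f_y(-3, y) = 6*y**2 + 22*y + 20; vanishes at y ∈ {-2}. (-3, -2): f_x = -18 ≠ 0.
  x = -2: f_y(-2, y) = 6*y**2 + 18*y + 13; no integer root y with |y| ≤ 4.
  x = -1: f_y(-1, y) = 6*y**2 + 14*y + 8; vanishes at y ∈ {-1}. (-1, -1): f_x = 0, f = 0 — SINGULAR.
  x = 0: f_y(0, y) = 6*y**2 + 10*y + 5; no integer root y with |y| ≤ 4.
  x = 1: f_y(1, y) = 6*y**2 + 6*y + 4; no integer root y with |y| ≤ 4.
  x = 2: f_y(2, y) = 6*y**2 + 2*y + 5; no integer root y with |y| ≤ 4.
  x = 3: f_y(3, y) = 6*y**2 - 2*y + 8; no integer root y with |y| ≤ 4.
  x = 4: f_y(4, y) = 6*y**2 - 6*y + 13; no integer root y with |y| ≤ 4.
Only singular point on the grid: (-1, -1).
Classify: substitute x = -1 + u, y = -1 + v and expand: f = -2*u**3 + u**2*v - u**2 - 2*u*v**2 + 2*v**3 + v**2.
No constant or linear terms (consistent with a singular point). Quadratic part: -u**2 + v**2. Cubic part: -2*u**3 + u**2*v - 2*u*v**2 + 2*v**3.
The quadratic part v**2 - u**2 = (v − u)(v + u) splits into two distinct linear factors, so there are two distinct tangent lines y − -1 = ±(x − -1) — this is a node (ordinary double point).
Classification: node.


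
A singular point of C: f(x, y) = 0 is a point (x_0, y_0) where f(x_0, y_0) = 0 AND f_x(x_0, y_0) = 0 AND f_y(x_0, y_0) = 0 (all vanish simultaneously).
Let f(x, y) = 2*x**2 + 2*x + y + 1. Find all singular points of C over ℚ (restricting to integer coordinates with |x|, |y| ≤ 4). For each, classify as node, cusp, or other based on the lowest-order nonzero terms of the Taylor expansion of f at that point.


No singular points in the scanned grid; C is smooth there.

Compute partial derivatives:
  f_x = 4*x + 2.
  f_y = 1.
f_y = 1 is a nonzero constant, so f_y never vanishes: no point (x, y) can satisfy f = f_x = f_y = 0. In particular no (x, y) ∈ {−4, ..., 4}² is singular; the curve is smooth.


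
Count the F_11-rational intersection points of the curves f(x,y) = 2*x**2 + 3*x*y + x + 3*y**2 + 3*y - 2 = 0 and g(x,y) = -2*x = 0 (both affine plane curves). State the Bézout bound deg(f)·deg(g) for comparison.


Common zeros: {(0, 5)}; count = 1; Bézout bound = 2.

deg(f) = 2, deg(g) = 1, so Bézout bound = 2.
Scan x ∈ F_11. For each x, list the y ∈ F_11 with f(x, y) ≡ 0 and those with g(x, y) ≡ 0 (mod 11); the common zeros in that column are the intersection.
  x = 0: f ≡ 0 at y ∈ {5}; g ≡ 0 at y ∈ {0, 1, 2, 3, 4, 5, 6, 7, 8, 9, 10}; common: {5}.
  x = 1: f ≡ 0 at y ∈ ∅; g ≡ 0 at y ∈ ∅; common: ∅.
  x = 2: f ≡ 0 at y ∈ ∅; g ≡ 0 at y ∈ ∅; common: ∅.
  x = 3: f ≡ 0 at y ∈ {2, 5}; g ≡ 0 at y ∈ ∅; common: ∅.
  x = 4: f ≡ 0 at y ∈ {7, 10}; g ≡ 0 at y ∈ ∅; common: ∅.
  x = 5: f ≡ 0 at y ∈ ∅; g ≡ 0 at y ∈ ∅; common: ∅.
  x = 6: f ≡ 0 at y ∈ ∅; g ≡ 0 at y ∈ ∅; common: ∅.
  x = 7: f ≡ 0 at y ∈ {7}; g ≡ 0 at y ∈ ∅; common: ∅.
  x = 8: f ≡ 0 at y ∈ {3, 10}; g ≡ 0 at y ∈ ∅; common: ∅.
  x = 9: f ≡ 0 at y ∈ {3, 9}; g ≡ 0 at y ∈ ∅; common: ∅.
  x = 10: f ≡ 0 at y ∈ {2, 9}; g ≡ 0 at y ∈ ∅; common: ∅.
Collecting: common zeros = {(0, 5)}, so the count is 1.
Comparison with the Bézout bound: 1 ≤ 2 = deg(f)·deg(g), as expected for curves with no common component (the affine F_11-count falls short of the bound because intersections may lie at infinity, over extension fields, or carry multiplicity).


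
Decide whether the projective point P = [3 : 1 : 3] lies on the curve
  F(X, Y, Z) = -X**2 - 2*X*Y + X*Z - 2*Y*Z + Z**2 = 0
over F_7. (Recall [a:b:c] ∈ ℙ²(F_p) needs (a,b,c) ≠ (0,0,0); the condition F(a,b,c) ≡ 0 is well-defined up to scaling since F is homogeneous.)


F(3,1,3) ≡ 4 (mod 7); P is NOT on the curve.

Evaluate F(3, 1, 3) term-by-term (mod 7).
  -X**2 ↦ -1·9·1·1 = -9
  -2*X*Y ↦ -2·3·1·1 = -6
  X*Z ↦ 1·3·1·3 = 9
  -2*Y*Z ↦ -2·1·1·3 = -6
  Z**2 ↦ 1·1·1·9 = 9
Sum: F(3, 1, 3) = (-9) + (-6) + (9) + (-6) + (9) = -3.
Reducing mod 7: -3 ≡ 4 (mod 7).
Since F(a, b, c) ≡ 4 ≠ 0 (mod 7), P does NOT lie on the curve.


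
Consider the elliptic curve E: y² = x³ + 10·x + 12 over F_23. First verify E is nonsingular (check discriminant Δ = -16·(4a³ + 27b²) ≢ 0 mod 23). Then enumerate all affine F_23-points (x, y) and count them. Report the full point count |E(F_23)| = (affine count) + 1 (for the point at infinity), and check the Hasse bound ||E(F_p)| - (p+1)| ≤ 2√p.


Affine points = {(0, 9), (0, 14), (1, 0), (3, 0), (4, 1), (4, 22), (5, 7), (5, 16), (6, 9), (6, 14), (8, 11), (8, 12), (9, 7), (9, 16), (10, 10), (10, 13), (11, 2), (11, 21), (13, 4), (13, 19), (15, 8), (15, 15), (16, 6), (16, 17), (17, 9), (17, 14), (19, 0), (20, 1), (20, 22), (22, 1), (22, 22)}; affine count = 31; |E(F_23)| = 32.

Discriminant check: Δ ∝ 4a³ + 27b² = 4·10³ + 27·12² = 4·1000 + 27·144 ≡ 22 (mod 23). Nonzero ⇒ E is nonsingular.
For each x ∈ F_23, compute rhs = x³ + 10·x + 12 mod 23, then count y ∈ F_23 with y² ≡ rhs.
  x = 0: rhs = 12, matching y values: 9, 14 (2 points).
  x = 1: rhs = 0, matching y values: 0 (1 points).
  x = 2: rhs = 17, matching y values: none (0 points).
  x = 3: rhs = 0, matching y values: 0 (1 points).
  x = 4: rhs = 1, matching y values: 1, 22 (2 points).
  x = 5: rhs = 3, matching y values: 7, 16 (2 points).
  x = 6: rhs = 12, matching y values: 9, 14 (2 points).
  x = 7: rhs = 11, matching y values: none (0 points).
  x = 8: rhs = 6, matching y values: 11, 12 (2 points).
  x = 9: rhs = 3, matching y values: 7, 16 (2 points).
  x = 10: rhs = 8, matching y values: 10, 13 (2 points).
  x = 11: rhs = 4, matching y values: 2, 21 (2 points).
  x = 12: rhs = 20, matching y values: none (0 points).
  x = 13: rhs = 16, matching y values: 4, 19 (2 points).
  x = 14: rhs = 21, matching y values: none (0 points).
  x = 15: rhs = 18, matching y values: 8, 15 (2 points).
  x = 16: rhs = 13, matching y values: 6, 17 (2 points).
  x = 17: rhs = 12, matching y values: 9, 14 (2 points).
  x = 18: rhs = 21, matching y values: none (0 points).
  x = 19: rhs = 0, matching y values: 0 (1 points).
  x = 20: rhs = 1, matching y values: 1, 22 (2 points).
  x = 21: rhs = 7, matching y values: none (0 points).
  x = 22: rhs = 1, matching y values: 1, 22 (2 points).
Total affine count: 31.
Full point count |E(F_23)| = 31 + 1 = 32.
Hasse bound: |32 − (23+1)| = |8| = 8 ≤ 2√23 ≈ 9.5917 ✓.


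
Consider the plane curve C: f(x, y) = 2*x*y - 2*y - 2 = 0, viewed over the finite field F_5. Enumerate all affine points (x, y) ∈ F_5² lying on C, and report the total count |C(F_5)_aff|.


Affine F_5-points: {(0, 4), (2, 1), (3, 3), (4, 2)}; count = 4.

For each of the 25 pairs (x, y) ∈ F_5², evaluate f(x, y) mod 5. Record the zeros.
  x = 0: [0↦3, 1↦1, 2↦4, 3↦2, 4↦0]  zeros at y ∈ {4}
  x = 1: [0↦3, 1↦3, 2↦3, 3↦3, 4↦3]  zeros at y ∈ ∅
  x = 2: [0↦3, 1↦0, 2↦2, 3↦4, 4↦1]  zeros at y ∈ {1}
  x = 3: [0↦3, 1↦2, 2↦1, 3↦0, 4↦4]  zeros at y ∈ {3}
  x = 4: [0↦3, 1↦4, 2↦0, 3↦1, 4↦2]  zeros at y ∈ {2}
Collecting zeros: affine points = {(0, 4), (2, 1), (3, 3), (4, 2)}.
Total count |C(F_5)_aff| = 4.


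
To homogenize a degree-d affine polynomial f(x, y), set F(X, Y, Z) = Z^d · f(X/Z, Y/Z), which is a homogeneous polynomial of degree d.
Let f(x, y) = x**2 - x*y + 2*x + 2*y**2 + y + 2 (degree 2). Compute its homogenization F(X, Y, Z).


F(X, Y, Z) = X**2 - X*Y + 2*X*Z + 2*Y**2 + Y*Z + 2*Z**2

deg(f) = 2.
Substitute x = X/Z, y = Y/Z into f, then multiply by Z^2.
  monomial 1·x^2·y^0 ↦ 1·X^2·Y^0·Z^0.
  monomial -1·x^1·y^1 ↦ -1·X^1·Y^1·Z^0.
  monomial 2·x^1·y^0 ↦ 2·X^1·Y^0·Z^1.
  monomial 2·x^0·y^2 ↦ 2·X^0·Y^2·Z^0.
  monomial 1·x^0·y^1 ↦ 1·X^0·Y^1·Z^1.
  monomial 2·x^0·y^0 ↦ 2·X^0·Y^0·Z^2.
Collecting: F(X, Y, Z) = X**2 - X*Y + 2*X*Z + 2*Y**2 + Y*Z + 2*Z**2.


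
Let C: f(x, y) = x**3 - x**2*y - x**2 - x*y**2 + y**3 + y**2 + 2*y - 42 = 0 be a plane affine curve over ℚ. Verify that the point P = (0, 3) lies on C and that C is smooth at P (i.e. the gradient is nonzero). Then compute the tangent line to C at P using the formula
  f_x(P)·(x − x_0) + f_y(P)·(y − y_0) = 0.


Tangent line at P: -9*x + 35*y - 105 = 0.

Step 1: f(0, 3) = 0, so P lies on C.
Step 2: partial derivatives
  f_x(x, y) = 3*x**2 - 2*x*y - 2*x - y**2, f_y(x, y) = -x**2 - 2*x*y + 3*y**2 + 2*y + 2.
  f_x(P) = -9, f_y(P) = 35 (gradient nonzero, so P is smooth).
Step 3: tangent line at P: -9·(x − 0) + 35·(y − 3) = 0.
Expanding: -9*x + 35*y - 105 = 0.


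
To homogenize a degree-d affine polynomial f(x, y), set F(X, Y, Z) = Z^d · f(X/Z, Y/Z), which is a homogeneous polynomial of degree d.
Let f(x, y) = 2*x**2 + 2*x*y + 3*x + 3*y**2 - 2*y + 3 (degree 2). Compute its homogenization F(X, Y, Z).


F(X, Y, Z) = 2*X**2 + 2*X*Y + 3*X*Z + 3*Y**2 - 2*Y*Z + 3*Z**2

deg(f) = 2.
Substitute x = X/Z, y = Y/Z into f, then multiply by Z^2.
  monomial 2·x^2·y^0 ↦ 2·X^2·Y^0·Z^0.
  monomial 2·x^1·y^1 ↦ 2·X^1·Y^1·Z^0.
  monomial 3·x^1·y^0 ↦ 3·X^1·Y^0·Z^1.
  monomial 3·x^0·y^2 ↦ 3·X^0·Y^2·Z^0.
  monomial -2·x^0·y^1 ↦ -2·X^0·Y^1·Z^1.
  monomial 3·x^0·y^0 ↦ 3·X^0·Y^0·Z^2.
Collecting: F(X, Y, Z) = 2*X**2 + 2*X*Y + 3*X*Z + 3*Y**2 - 2*Y*Z + 3*Z**2.


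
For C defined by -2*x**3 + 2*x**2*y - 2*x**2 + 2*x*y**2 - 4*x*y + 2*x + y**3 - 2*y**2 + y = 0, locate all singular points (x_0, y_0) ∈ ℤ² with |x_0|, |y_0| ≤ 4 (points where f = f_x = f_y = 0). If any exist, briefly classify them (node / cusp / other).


Singular points: {(0, 1)}; classification: cusp.

Compute partial derivatives:
  f_x = -6*x**2 + 4*x*y - 4*x + 2*y**2 - 4*y + 2.
  f_y = 2*x**2 + 4*x*y - 4*x + 3*y**2 - 4*y + 1.
Scan x_0 ∈ {−4, ..., 4}. For each x_0, f_y(x_0, y) is a polynomial in y; find its integer roots y ∈ {−4, ..., 4}, then test f_x and f at those candidates.
  x = -4: f_y(-4, y) = 3*y**2 - 20*y + 49; no integer root y with |y| ≤ 4.
  x = -3: f_y(-3, y) = 3*y**2 - 16*y + 31; no integer root y with |y| ≤ 4.
  x = -2: f_y(-2, y) = 3*y**2 - 12*y + 17; no integer root y with |y| ≤ 4.
  x = -1: f_y(-1, y) = 3*y**2 - 8*y + 7; no integer root y with |y| ≤ 4.
  x = 0: f_y(0, y) = 3*y**2 - 4*y + 1; vanishes at y ∈ {1}. (0, 1): f_x = 0, f = 0 — SINGULAR.
  x = 1: f_y(1, y) = 3*y**2 - 1; no integer root y with |y| ≤ 4.
  x = 2: f_y(2, y) = 3*y**2 + 4*y + 1; vanishes at y ∈ {-1}. (2, -1): f_x = -32 ≠ 0.
  x = 3: f_y(3, y) = 3*y**2 + 8*y + 7; no integer root y with |y| ≤ 4.
  x = 4: f_y(4, y) = 3*y**2 + 12*y + 17; no integer root y with |y| ≤ 4.
Only singular point on the grid: (0, 1).
Classify: substitute x = 0 + u, y = 1 + v and expand: f = -2*u**3 + 2*u**2*v + 2*u*v**2 + v**3 + v**2.
No constant or linear terms (consistent with a singular point). Quadratic part: v**2. Cubic part: -2*u**3 + 2*u**2*v + 2*u*v**2 + v**3.
The quadratic part v**2 is a perfect square, so there is a single (double) tangent line v = 0, i.e. y = 1. Restricting the cubic part to that line (v = 0) leaves -2*u**3 ≠ 0, so f is not divisible by v and the branch is v² ≈ 2*u**3 to lowest order — this is a cusp.
Classification: cusp.


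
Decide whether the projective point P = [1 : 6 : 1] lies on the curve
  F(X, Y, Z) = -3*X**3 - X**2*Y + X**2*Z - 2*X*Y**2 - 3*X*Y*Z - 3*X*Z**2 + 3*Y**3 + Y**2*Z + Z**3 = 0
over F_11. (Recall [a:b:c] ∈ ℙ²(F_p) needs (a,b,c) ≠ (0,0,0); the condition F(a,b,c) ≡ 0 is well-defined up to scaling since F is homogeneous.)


F(1,6,1) ≡ 1 (mod 11); P is NOT on the curve.

Evaluate F(1, 6, 1) term-by-term (mod 11).
  -3*X**3 ↦ -3·1·1·1 = -3
  -X**2*Y ↦ -1·1·6·1 = -6
  X**2*Z ↦ 1·1·1·1 = 1
  -2*X*Y**2 ↦ -2·1·36·1 = -72
  -3*X*Y*Z ↦ -3·1·6·1 = -18
  -3*X*Z**2 ↦ -3·1·1·1 = -3
  3*Y**3 ↦ 3·1·216·1 = 648
  Y**2*Z ↦ 1·1·36·1 = 36
  Z**3 ↦ 1·1·1·1 = 1
Sum: F(1, 6, 1) = (-3) + (-6) + (1) + (-72) + (-18) + (-3) + (648) + (36) + (1) = 584.
Reducing mod 11: 584 ≡ 1 (mod 11).
Since F(a, b, c) ≡ 1 ≠ 0 (mod 11), P does NOT lie on the curve.


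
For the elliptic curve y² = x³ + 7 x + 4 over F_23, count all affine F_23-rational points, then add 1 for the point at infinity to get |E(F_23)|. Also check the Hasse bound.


Affine points = {(0, 2), (0, 21), (1, 9), (1, 14), (2, 7), (2, 16), (3, 11), (3, 12), (4, 2), (4, 21), (5, 7), (5, 16), (6, 3), (6, 20), (10, 4), (10, 19), (11, 3), (11, 20), (16, 7), (16, 16), (19, 2), (19, 21), (20, 5), (20, 18)}; affine count = 24; |E(F_23)| = 25.

Discriminant check: Δ ∝ 4a³ + 27b² = 4·7³ + 27·4² = 4·343 + 27·16 ≡ 10 (mod 23). Nonzero ⇒ E is nonsingular.
For each x ∈ F_23, compute rhs = x³ + 7·x + 4 mod 23, then count y ∈ F_23 with y² ≡ rhs.
  x = 0: rhs = 4, matching y values: 2, 21 (2 points).
  x = 1: rhs = 12, matching y values: 9, 14 (2 points).
  x = 2: rhs = 3, matching y values: 7, 16 (2 points).
  x = 3: rhs = 6, matching y values: 11, 12 (2 points).
  x = 4: rhs = 4, matching y values: 2, 21 (2 points).
  x = 5: rhs = 3, matching y values: 7, 16 (2 points).
  x = 6: rhs = 9, matching y values: 3, 20 (2 points).
  x = 7: rhs = 5, matching y values: none (0 points).
  x = 8: rhs = 20, matching y values: none (0 points).
  x = 9: rhs = 14, matching y values: none (0 points).
  x = 10: rhs = 16, matching y values: 4, 19 (2 points).
  x = 11: rhs = 9, matching y values: 3, 20 (2 points).
  x = 12: rhs = 22, matching y values: none (0 points).
  x = 13: rhs = 15, matching y values: none (0 points).
  x = 14: rhs = 17, matching y values: none (0 points).
  x = 15: rhs = 11, matching y values: none (0 points).
  x = 16: rhs = 3, matching y values: 7, 16 (2 points).
  x = 17: rhs = 22, matching y values: none (0 points).
  x = 18: rhs = 5, matching y values: none (0 points).
  x = 19: rhs = 4, matching y values: 2, 21 (2 points).
  x = 20: rhs = 2, matching y values: 5, 18 (2 points).
  x = 21: rhs = 5, matching y values: none (0 points).
  x = 22: rhs = 19, matching y values: none (0 points).
Total affine count: 24.
Full point count |E(F_23)| = 24 + 1 = 25.
Hasse bound: |25 − (23+1)| = |1| = 1 ≤ 2√23 ≈ 9.5917 ✓.


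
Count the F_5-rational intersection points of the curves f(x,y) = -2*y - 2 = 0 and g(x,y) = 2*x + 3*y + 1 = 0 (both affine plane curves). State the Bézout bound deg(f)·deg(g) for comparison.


Common zeros: {(1, 4)}; count = 1; Bézout bound = 1.

deg(f) = 1, deg(g) = 1, so Bézout bound = 1.
Scan x ∈ F_5. For each x, list the y ∈ F_5 with f(x, y) ≡ 0 and those with g(x, y) ≡ 0 (mod 5); the common zeros in that column are the intersection.
  x = 0: f ≡ 0 at y ∈ {4}; g ≡ 0 at y ∈ {3}; common: ∅.
  x = 1: f ≡ 0 at y ∈ {4}; g ≡ 0 at y ∈ {4}; common: {4}.
  x = 2: f ≡ 0 at y ∈ {4}; g ≡ 0 at y ∈ {0}; common: ∅.
  x = 3: f ≡ 0 at y ∈ {4}; g ≡ 0 at y ∈ {1}; common: ∅.
  x = 4: f ≡ 0 at y ∈ {4}; g ≡ 0 at y ∈ {2}; common: ∅.
Collecting: common zeros = {(1, 4)}, so the count is 1.
Comparison with the Bézout bound: 1 ≤ 1 = deg(f)·deg(g), as expected for curves with no common component (the bound is attained).


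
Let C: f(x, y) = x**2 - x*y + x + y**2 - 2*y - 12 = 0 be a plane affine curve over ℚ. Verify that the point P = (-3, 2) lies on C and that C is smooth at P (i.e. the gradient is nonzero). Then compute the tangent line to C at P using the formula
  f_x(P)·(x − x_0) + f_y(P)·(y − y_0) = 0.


Tangent line at P: -7*x + 5*y - 31 = 0.

Step 1: f(-3, 2) = 0, so P lies on C.
Step 2: partial derivatives
  f_x(x, y) = 2*x - y + 1, f_y(x, y) = -x + 2*y - 2.
  f_x(P) = -7, f_y(P) = 5 (gradient nonzero, so P is smooth).
Step 3: tangent line at P: -7·(x − -3) + 5·(y − 2) = 0.
Expanding: -7*x + 5*y - 31 = 0.


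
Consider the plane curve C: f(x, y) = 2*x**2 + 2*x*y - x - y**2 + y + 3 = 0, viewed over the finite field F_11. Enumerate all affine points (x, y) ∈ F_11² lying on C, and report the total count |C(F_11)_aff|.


Affine F_11-points: {(1, 4), (1, 10), (3, 9), (5, 2), (5, 9), (6, 3), (6, 10), (8, 3), (10, 2), (10, 8)}; count = 10.

For each of the 121 pairs (x, y) ∈ F_11², evaluate f(x, y) mod 11. Record the zeros.
  x = 0: [0↦3, 1↦3, 2↦1, 3↦8, 4↦2, 5↦5, 6↦6, 7↦5, 8↦2, 9↦8, 10↦1]  zeros at y ∈ ∅
  x = 1: [0↦4, 1↦6, 2↦6, 3↦4, 4↦0, 5↦5, 6↦8, 7↦9, 8↦8, 9↦5, 10↦0]  zeros at y ∈ {4, 10}
  x = 2: [0↦9, 1↦2, 2↦4, 3↦4, 4↦2, 5↦9, 6↦3, 7↦6, 8↦7, 9↦6, 10↦3]  zeros at y ∈ ∅
  x = 3: [0↦7, 1↦2, 2↦6, 3↦8, 4↦8, 5↦6, 6↦2, 7↦7, 8↦10, 9↦0, 10↦10]  zeros at y ∈ {9}
  x = 4: [0↦9, 1↦6, 2↦1, 3↦5, 4↦7, 5↦7, 6↦5, 7↦1, 8↦6, 9↦9, 10↦10]  zeros at y ∈ ∅
  x = 5: [0↦4, 1↦3, 2↦0, 3↦6, 4↦10, 5↦1, 6↦1, 7↦10, 8↦6, 9↦0, 10↦3]  zeros at y ∈ {2, 9}
  x = 6: [0↦3, 1↦4, 2↦3, 3↦0, 4↦6, 5↦10, 6↦1, 7↦1, 8↦10, 9↦6, 10↦0]  zeros at y ∈ {3, 10}
  x = 7: [0↦6, 1↦9, 2↦10, 3↦9, 4↦6, 5↦1, 6↦5, 7↦7, 8↦7, 9↦5, 10↦1]  zeros at y ∈ ∅
  x = 8: [0↦2, 1↦7, 2↦10, 3↦0, 4↦10, 5↦7, 6↦2, 7↦6, 8↦8, 9↦8, 10↦6]  zeros at y ∈ {3}
  x = 9: [0↦2, 1↦9, 2↦3, 3↦6, 4↦7, 5↦6, 6↦3, 7↦9, 8↦2, 9↦4, 10↦4]  zeros at y ∈ ∅
  x = 10: [0↦6, 1↦4, 2↦0, 3↦5, 4↦8, 5↦9, 6↦8, 7↦5, 8↦0, 9↦4, 10↦6]  zeros at y ∈ {2, 8}
Collecting zeros: affine points = {(1, 4), (1, 10), (3, 9), (5, 2), (5, 9), (6, 3), (6, 10), (8, 3), (10, 2), (10, 8)}.
Total count |C(F_11)_aff| = 10.


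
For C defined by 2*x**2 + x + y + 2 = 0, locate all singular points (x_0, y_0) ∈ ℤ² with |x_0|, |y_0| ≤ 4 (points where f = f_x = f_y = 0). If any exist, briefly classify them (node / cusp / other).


No singular points in the scanned grid; C is smooth there.

Compute partial derivatives:
  f_x = 4*x + 1.
  f_y = 1.
f_y = 1 is a nonzero constant, so f_y never vanishes: no point (x, y) can satisfy f = f_x = f_y = 0. In particular no (x, y) ∈ {−4, ..., 4}² is singular; the curve is smooth.


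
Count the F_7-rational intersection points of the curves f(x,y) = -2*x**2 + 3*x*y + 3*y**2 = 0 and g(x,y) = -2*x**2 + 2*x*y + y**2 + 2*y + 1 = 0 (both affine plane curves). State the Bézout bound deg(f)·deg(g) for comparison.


Common zeros: ∅; count = 0; Bézout bound = 4.

deg(f) = 2, deg(g) = 2, so Bézout bound = 4.
Scan x ∈ F_7. For each x, list the y ∈ F_7 with f(x, y) ≡ 0 and those with g(x, y) ≡ 0 (mod 7); the common zeros in that column are the intersection.
  x = 0: f ≡ 0 at y ∈ {0}; g ≡ 0 at y ∈ {6}; common: ∅.
  x = 1: f ≡ 0 at y ∈ ∅; g ≡ 0 at y ∈ ∅; common: ∅.
  x = 2: f ≡ 0 at y ∈ ∅; g ≡ 0 at y ∈ {0, 1}; common: ∅.
  x = 3: f ≡ 0 at y ∈ ∅; g ≡ 0 at y ∈ ∅; common: ∅.
  x = 4: f ≡ 0 at y ∈ ∅; g ≡ 0 at y ∈ {2}; common: ∅.
  x = 5: f ≡ 0 at y ∈ ∅; g ≡ 0 at y ∈ {0, 2}; common: ∅.
  x = 6: f ≡ 0 at y ∈ ∅; g ≡ 0 at y ∈ {1, 6}; common: ∅.
Collecting: common zeros = ∅, so the count is 0.
Comparison with the Bézout bound: 0 ≤ 4 = deg(f)·deg(g), as expected for curves with no common component (the affine F_7-count falls short of the bound because intersections may lie at infinity, over extension fields, or carry multiplicity).


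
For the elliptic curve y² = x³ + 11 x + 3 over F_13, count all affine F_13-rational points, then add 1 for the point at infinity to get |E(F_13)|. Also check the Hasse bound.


Affine points = {(0, 4), (0, 9), (5, 1), (5, 12), (6, 5), (6, 8), (9, 5), (9, 8), (11, 5), (11, 8), (12, 2), (12, 11)}; affine count = 12; |E(F_13)| = 13.

Discriminant check: Δ ∝ 4a³ + 27b² = 4·11³ + 27·3² = 4·1331 + 27·9 ≡ 3 (mod 13). Nonzero ⇒ E is nonsingular.
For each x ∈ F_13, compute rhs = x³ + 11·x + 3 mod 13, then count y ∈ F_13 with y² ≡ rhs.
  x = 0: rhs = 3, matching y values: 4, 9 (2 points).
  x = 1: rhs = 2, matching y values: none (0 points).
  x = 2: rhs = 7, matching y values: none (0 points).
  x = 3: rhs = 11, matching y values: none (0 points).
  x = 4: rhs = 7, matching y values: none (0 points).
  x = 5: rhs = 1, matching y values: 1, 12 (2 points).
  x = 6: rhs = 12, matching y values: 5, 8 (2 points).
  x = 7: rhs = 7, matching y values: none (0 points).
  x = 8: rhs = 5, matching y values: none (0 points).
  x = 9: rhs = 12, matching y values: 5, 8 (2 points).
  x = 10: rhs = 8, matching y values: none (0 points).
  x = 11: rhs = 12, matching y values: 5, 8 (2 points).
  x = 12: rhs = 4, matching y values: 2, 11 (2 points).
Total affine count: 12.
Full point count |E(F_13)| = 12 + 1 = 13.
Hasse bound: |13 − (13+1)| = |-1| = 1 ≤ 2√13 ≈ 7.2111 ✓.


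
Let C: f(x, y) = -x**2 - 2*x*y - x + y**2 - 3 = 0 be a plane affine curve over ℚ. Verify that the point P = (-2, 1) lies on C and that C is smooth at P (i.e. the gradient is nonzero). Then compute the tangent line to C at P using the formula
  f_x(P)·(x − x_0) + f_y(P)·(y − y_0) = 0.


Tangent line at P: x + 6*y - 4 = 0.

Step 1: f(-2, 1) = 0, so P lies on C.
Step 2: partial derivatives
  f_x(x, y) = -2*x - 2*y - 1, f_y(x, y) = -2*x + 2*y.
  f_x(P) = 1, f_y(P) = 6 (gradient nonzero, so P is smooth).
Step 3: tangent line at P: 1·(x − -2) + 6·(y − 1) = 0.
Expanding: x + 6*y - 4 = 0.


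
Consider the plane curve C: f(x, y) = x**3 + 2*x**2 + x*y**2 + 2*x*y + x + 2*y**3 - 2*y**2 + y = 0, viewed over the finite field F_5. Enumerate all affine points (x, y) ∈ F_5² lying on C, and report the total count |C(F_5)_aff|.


Affine F_5-points: {(0, 0), (0, 2), (0, 4), (2, 1), (3, 4), (4, 0)}; count = 6.

For each of the 25 pairs (x, y) ∈ F_5², evaluate f(x, y) mod 5. Record the zeros.
  x = 0: [0↦0, 1↦1, 2↦0, 3↦4, 4↦0]  zeros at y ∈ {0, 2, 4}
  x = 1: [0↦4, 1↦3, 2↦2, 3↦3, 4↦3]  zeros at y ∈ ∅
  x = 2: [0↦3, 1↦0, 2↦4, 3↦2, 4↦1]  zeros at y ∈ {1}
  x = 3: [0↦3, 1↦3, 2↦2, 3↦2, 4↦0]  zeros at y ∈ {4}
  x = 4: [0↦0, 1↦3, 2↦2, 3↦4, 4↦1]  zeros at y ∈ {0}
Collecting zeros: affine points = {(0, 0), (0, 2), (0, 4), (2, 1), (3, 4), (4, 0)}.
Total count |C(F_5)_aff| = 6.


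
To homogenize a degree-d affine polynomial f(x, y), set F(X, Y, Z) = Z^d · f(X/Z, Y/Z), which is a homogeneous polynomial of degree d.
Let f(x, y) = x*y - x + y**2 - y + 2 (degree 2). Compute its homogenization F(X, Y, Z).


F(X, Y, Z) = X*Y - X*Z + Y**2 - Y*Z + 2*Z**2

deg(f) = 2.
Substitute x = X/Z, y = Y/Z into f, then multiply by Z^2.
  monomial 1·x^1·y^1 ↦ 1·X^1·Y^1·Z^0.
  monomial -1·x^1·y^0 ↦ -1·X^1·Y^0·Z^1.
  monomial 1·x^0·y^2 ↦ 1·X^0·Y^2·Z^0.
  monomial -1·x^0·y^1 ↦ -1·X^0·Y^1·Z^1.
  monomial 2·x^0·y^0 ↦ 2·X^0·Y^0·Z^2.
Collecting: F(X, Y, Z) = X*Y - X*Z + Y**2 - Y*Z + 2*Z**2.


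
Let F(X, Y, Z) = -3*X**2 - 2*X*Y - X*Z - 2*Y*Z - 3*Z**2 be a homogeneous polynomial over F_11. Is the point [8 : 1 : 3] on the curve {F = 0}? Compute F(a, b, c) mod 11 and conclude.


F(8,1,3) ≡ 10 (mod 11); P is NOT on the curve.

Evaluate F(8, 1, 3) term-by-term (mod 11).
  -3*X**2 ↦ -3·64·1·1 = -192
  -2*X*Y ↦ -2·8·1·1 = -16
  -X*Z ↦ -1·8·1·3 = -24
  -2*Y*Z ↦ -2·1·1·3 = -6
  -3*Z**2 ↦ -3·1·1·9 = -27
Sum: F(8, 1, 3) = (-192) + (-16) + (-24) + (-6) + (-27) = -265.
Reducing mod 11: -265 ≡ 10 (mod 11).
Since F(a, b, c) ≡ 10 ≠ 0 (mod 11), P does NOT lie on the curve.


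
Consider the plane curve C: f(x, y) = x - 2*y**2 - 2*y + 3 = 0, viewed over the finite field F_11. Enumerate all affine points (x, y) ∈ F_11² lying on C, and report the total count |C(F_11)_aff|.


Affine F_11-points: {(1, 1), (1, 9), (2, 5), (4, 4), (4, 6), (8, 0), (8, 10), (9, 2), (9, 8), (10, 3), (10, 7)}; count = 11.

For each of the 121 pairs (x, y) ∈ F_11², evaluate f(x, y) mod 11. Record the zeros.
  x = 0: [0↦3, 1↦10, 2↦2, 3↦1, 4↦7, 5↦9, 6↦7, 7↦1, 8↦2, 9↦10, 10↦3]  zeros at y ∈ ∅
  x = 1: [0↦4, 1↦0, 2↦3, 3↦2, 4↦8, 5↦10, 6↦8, 7↦2, 8↦3, 9↦0, 10↦4]  zeros at y ∈ {1, 9}
  x = 2: [0↦5, 1↦1, 2↦4, 3↦3, 4↦9, 5↦0, 6↦9, 7↦3, 8↦4, 9↦1, 10↦5]  zeros at y ∈ {5}
  x = 3: [0↦6, 1↦2, 2↦5, 3↦4, 4↦10, 5↦1, 6↦10, 7↦4, 8↦5, 9↦2, 10↦6]  zeros at y ∈ ∅
  x = 4: [0↦7, 1↦3, 2↦6, 3↦5, 4↦0, 5↦2, 6↦0, 7↦5, 8↦6, 9↦3, 10↦7]  zeros at y ∈ {4, 6}
  x = 5: [0↦8, 1↦4, 2↦7, 3↦6, 4↦1, 5↦3, 6↦1, 7↦6, 8↦7, 9↦4, 10↦8]  zeros at y ∈ ∅
  x = 6: [0↦9, 1↦5, 2↦8, 3↦7, 4↦2, 5↦4, 6↦2, 7↦7, 8↦8, 9↦5, 10↦9]  zeros at y ∈ ∅
  x = 7: [0↦10, 1↦6, 2↦9, 3↦8, 4↦3, 5↦5, 6↦3, 7↦8, 8↦9, 9↦6, 10↦10]  zeros at y ∈ ∅
  x = 8: [0↦0, 1↦7, 2↦10, 3↦9, 4↦4, 5↦6, 6↦4, 7↦9, 8↦10, 9↦7, 10↦0]  zeros at y ∈ {0, 10}
  x = 9: [0↦1, 1↦8, 2↦0, 3↦10, 4↦5, 5↦7, 6↦5, 7↦10, 8↦0, 9↦8, 10↦1]  zeros at y ∈ {2, 8}
  x = 10: [0↦2, 1↦9, 2↦1, 3↦0, 4↦6, 5↦8, 6↦6, 7↦0, 8↦1, 9↦9, 10↦2]  zeros at y ∈ {3, 7}
Collecting zeros: affine points = {(1, 1), (1, 9), (2, 5), (4, 4), (4, 6), (8, 0), (8, 10), (9, 2), (9, 8), (10, 3), (10, 7)}.
Total count |C(F_11)_aff| = 11.


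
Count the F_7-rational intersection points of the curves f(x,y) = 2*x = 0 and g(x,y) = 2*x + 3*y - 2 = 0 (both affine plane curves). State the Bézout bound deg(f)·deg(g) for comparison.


Common zeros: {(0, 3)}; count = 1; Bézout bound = 1.

deg(f) = 1, deg(g) = 1, so Bézout bound = 1.
Scan x ∈ F_7. For each x, list the y ∈ F_7 with f(x, y) ≡ 0 and those with g(x, y) ≡ 0 (mod 7); the common zeros in that column are the intersection.
  x = 0: f ≡ 0 at y ∈ {0, 1, 2, 3, 4, 5, 6}; g ≡ 0 at y ∈ {3}; common: {3}.
  x = 1: f ≡ 0 at y ∈ ∅; g ≡ 0 at y ∈ {0}; common: ∅.
  x = 2: f ≡ 0 at y ∈ ∅; g ≡ 0 at y ∈ {4}; common: ∅.
  x = 3: f ≡ 0 at y ∈ ∅; g ≡ 0 at y ∈ {1}; common: ∅.
  x = 4: f ≡ 0 at y ∈ ∅; g ≡ 0 at y ∈ {5}; common: ∅.
  x = 5: f ≡ 0 at y ∈ ∅; g ≡ 0 at y ∈ {2}; common: ∅.
  x = 6: f ≡ 0 at y ∈ ∅; g ≡ 0 at y ∈ {6}; common: ∅.
Collecting: common zeros = {(0, 3)}, so the count is 1.
Comparison with the Bézout bound: 1 ≤ 1 = deg(f)·deg(g), as expected for curves with no common component (the bound is attained).


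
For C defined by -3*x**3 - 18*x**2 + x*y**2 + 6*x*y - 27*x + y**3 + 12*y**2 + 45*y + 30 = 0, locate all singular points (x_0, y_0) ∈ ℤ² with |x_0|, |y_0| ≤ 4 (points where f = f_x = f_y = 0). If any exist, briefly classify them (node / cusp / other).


Singular points: {(-2, -3)}; classification: cusp.

Compute partial derivatives:
  f_x = -9*x**2 - 36*x + y**2 + 6*y - 27.
  f_y = 2*x*y + 6*x + 3*y**2 + 24*y + 45.
Scan x_0 ∈ {−4, ..., 4}. For each x_0, f_y(x_0, y) is a polynomial in y; find its integer roots y ∈ {−4, ..., 4}, then test f_x and f at those candidates.
  x = -4: f_y(-4, y) = 3*y**2 + 16*y + 21; vanishes at y ∈ {-3}. (-4, -3): f_x = -36 ≠ 0.
  x = -3: f_y(-3, y) = 3*y**2 + 18*y + 27; vanishes at y ∈ {-3}. (-3, -3): f_x = -9 ≠ 0.
  x = -2: f_y(-2, y) = 3*y**2 + 20*y + 33; vanishes at y ∈ {-3}. (-2, -3): f_x = 0, f = 0 — SINGULAR.
  x = -1: f_y(-1, y) = 3*y**2 + 22*y + 39; vanishes at y ∈ {-3}. (-1, -3): f_x = -9 ≠ 0.
  x = 0: f_y(0, y) = 3*y**2 + 24*y + 45; vanishes at y ∈ {-3}. (0, -3): f_x = -36 ≠ 0.
  x = 1: f_y(1, y) = 3*y**2 + 26*y + 51; vanishes at y ∈ {-3}. (1, -3): f_x = -81 ≠ 0.
  x = 2: f_y(2, y) = 3*y**2 + 28*y + 57; vanishes at y ∈ {-3}. (2, -3): f_x = -144 ≠ 0.
  x = 3: f_y(3, y) = 3*y**2 + 30*y + 63; vanishes at y ∈ {-3}. (3, -3): f_x = -225 ≠ 0.
  x = 4: f_y(4, y) = 3*y**2 + 32*y + 69; vanishes at y ∈ {-3}. (4, -3): f_x = -324 ≠ 0.
Only singular point on the grid: (-2, -3).
Classify: substitute x = -2 + u, y = -3 + v and expand: f = -3*u**3 + u*v**2 + v**3 + v**2.
No constant or linear terms (consistent with a singular point). Quadratic part: v**2. Cubic part: -3*u**3 + u*v**2 + v**3.
The quadratic part v**2 is a perfect square, so there is a single (double) tangent line v = 0, i.e. y = -3. Restricting the cubic part to that line (v = 0) leaves -3*u**3 ≠ 0, so f is not divisible by v and the branch is v² ≈ 3*u**3 to lowest order — this is a cusp.
Classification: cusp.


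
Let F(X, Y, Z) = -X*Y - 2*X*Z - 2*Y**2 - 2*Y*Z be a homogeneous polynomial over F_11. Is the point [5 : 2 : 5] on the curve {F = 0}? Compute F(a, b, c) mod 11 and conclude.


F(5,2,5) ≡ 0 (mod 11); P is on the curve.

Evaluate F(5, 2, 5) term-by-term (mod 11).
  -X*Y ↦ -1·5·2·1 = -10
  -2*X*Z ↦ -2·5·1·5 = -50
  -2*Y**2 ↦ -2·1·4·1 = -8
  -2*Y*Z ↦ -2·1·2·5 = -20
Sum: F(5, 2, 5) = (-10) + (-50) + (-8) + (-20) = -88.
Reducing mod 11: -88 ≡ 0 (mod 11).
Since F(a, b, c) ≡ 0 (mod 11), P lies on the curve.


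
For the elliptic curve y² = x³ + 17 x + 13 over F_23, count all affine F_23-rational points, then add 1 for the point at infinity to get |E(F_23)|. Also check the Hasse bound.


Affine points = {(0, 6), (0, 17), (1, 10), (1, 13), (2, 3), (2, 20), (5, 4), (5, 19), (6, 3), (6, 20), (11, 6), (11, 17), (12, 6), (12, 17), (13, 4), (13, 19), (15, 3), (15, 20), (20, 2), (20, 21), (22, 8), (22, 15)}; affine count = 22; |E(F_23)| = 23.

Discriminant check: Δ ∝ 4a³ + 27b² = 4·17³ + 27·13² = 4·4913 + 27·169 ≡ 19 (mod 23). Nonzero ⇒ E is nonsingular.
For each x ∈ F_23, compute rhs = x³ + 17·x + 13 mod 23, then count y ∈ F_23 with y² ≡ rhs.
  x = 0: rhs = 13, matching y values: 6, 17 (2 points).
  x = 1: rhs = 8, matching y values: 10, 13 (2 points).
  x = 2: rhs = 9, matching y values: 3, 20 (2 points).
  x = 3: rhs = 22, matching y values: none (0 points).
  x = 4: rhs = 7, matching y values: none (0 points).
  x = 5: rhs = 16, matching y values: 4, 19 (2 points).
  x = 6: rhs = 9, matching y values: 3, 20 (2 points).
  x = 7: rhs = 15, matching y values: none (0 points).
  x = 8: rhs = 17, matching y values: none (0 points).
  x = 9: rhs = 21, matching y values: none (0 points).
  x = 10: rhs = 10, matching y values: none (0 points).
  x = 11: rhs = 13, matching y values: 6, 17 (2 points).
  x = 12: rhs = 13, matching y values: 6, 17 (2 points).
  x = 13: rhs = 16, matching y values: 4, 19 (2 points).
  x = 14: rhs = 5, matching y values: none (0 points).
  x = 15: rhs = 9, matching y values: 3, 20 (2 points).
  x = 16: rhs = 11, matching y values: none (0 points).
  x = 17: rhs = 17, matching y values: none (0 points).
  x = 18: rhs = 10, matching y values: none (0 points).
  x = 19: rhs = 19, matching y values: none (0 points).
  x = 20: rhs = 4, matching y values: 2, 21 (2 points).
  x = 21: rhs = 17, matching y values: none (0 points).
  x = 22: rhs = 18, matching y values: 8, 15 (2 points).
Total affine count: 22.
Full point count |E(F_23)| = 22 + 1 = 23.
Hasse bound: |23 − (23+1)| = |-1| = 1 ≤ 2√23 ≈ 9.5917 ✓.


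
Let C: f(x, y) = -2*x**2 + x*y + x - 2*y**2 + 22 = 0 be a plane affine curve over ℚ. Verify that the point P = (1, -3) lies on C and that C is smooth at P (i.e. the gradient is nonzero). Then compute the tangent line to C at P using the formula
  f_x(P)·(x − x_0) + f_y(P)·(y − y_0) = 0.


Tangent line at P: -6*x + 13*y + 45 = 0.

Step 1: f(1, -3) = 0, so P lies on C.
Step 2: partial derivatives
  f_x(x, y) = -4*x + y + 1, f_y(x, y) = x - 4*y.
  f_x(P) = -6, f_y(P) = 13 (gradient nonzero, so P is smooth).
Step 3: tangent line at P: -6·(x − 1) + 13·(y − -3) = 0.
Expanding: -6*x + 13*y + 45 = 0.


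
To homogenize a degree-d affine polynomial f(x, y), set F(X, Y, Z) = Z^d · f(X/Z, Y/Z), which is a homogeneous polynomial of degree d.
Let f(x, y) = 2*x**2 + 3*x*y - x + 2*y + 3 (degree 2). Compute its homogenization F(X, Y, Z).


F(X, Y, Z) = 2*X**2 + 3*X*Y - X*Z + 2*Y*Z + 3*Z**2

deg(f) = 2.
Substitute x = X/Z, y = Y/Z into f, then multiply by Z^2.
  monomial 2·x^2·y^0 ↦ 2·X^2·Y^0·Z^0.
  monomial 3·x^1·y^1 ↦ 3·X^1·Y^1·Z^0.
  monomial -1·x^1·y^0 ↦ -1·X^1·Y^0·Z^1.
  monomial 2·x^0·y^1 ↦ 2·X^0·Y^1·Z^1.
  monomial 3·x^0·y^0 ↦ 3·X^0·Y^0·Z^2.
Collecting: F(X, Y, Z) = 2*X**2 + 3*X*Y - X*Z + 2*Y*Z + 3*Z**2.


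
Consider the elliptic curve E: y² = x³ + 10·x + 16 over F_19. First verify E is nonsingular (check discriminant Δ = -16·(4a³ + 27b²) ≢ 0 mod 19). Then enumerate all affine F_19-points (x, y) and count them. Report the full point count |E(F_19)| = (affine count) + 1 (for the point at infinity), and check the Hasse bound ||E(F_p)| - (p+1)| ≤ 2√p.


Affine points = {(0, 4), (0, 15), (2, 5), (2, 14), (3, 4), (3, 15), (4, 5), (4, 14), (5, 1), (5, 18), (6, 8), (6, 11), (7, 7), (7, 12), (8, 0), (13, 5), (13, 14), (15, 8), (15, 11), (16, 4), (16, 15), (17, 8), (17, 11), (18, 9), (18, 10)}; affine count = 25; |E(F_19)| = 26.

Discriminant check: Δ ∝ 4a³ + 27b² = 4·10³ + 27·16² = 4·1000 + 27·256 ≡ 6 (mod 19). Nonzero ⇒ E is nonsingular.
For each x ∈ F_19, compute rhs = x³ + 10·x + 16 mod 19, then count y ∈ F_19 with y² ≡ rhs.
  x = 0: rhs = 16, matching y values: 4, 15 (2 points).
  x = 1: rhs = 8, matching y values: none (0 points).
  x = 2: rhs = 6, matching y values: 5, 14 (2 points).
  x = 3: rhs = 16, matching y values: 4, 15 (2 points).
  x = 4: rhs = 6, matching y values: 5, 14 (2 points).
  x = 5: rhs = 1, matching y values: 1, 18 (2 points).
  x = 6: rhs = 7, matching y values: 8, 11 (2 points).
  x = 7: rhs = 11, matching y values: 7, 12 (2 points).
  x = 8: rhs = 0, matching y values: 0 (1 points).
  x = 9: rhs = 18, matching y values: none (0 points).
  x = 10: rhs = 14, matching y values: none (0 points).
  x = 11: rhs = 13, matching y values: none (0 points).
  x = 12: rhs = 2, matching y values: none (0 points).
  x = 13: rhs = 6, matching y values: 5, 14 (2 points).
  x = 14: rhs = 12, matching y values: none (0 points).
  x = 15: rhs = 7, matching y values: 8, 11 (2 points).
  x = 16: rhs = 16, matching y values: 4, 15 (2 points).
  x = 17: rhs = 7, matching y values: 8, 11 (2 points).
  x = 18: rhs = 5, matching y values: 9, 10 (2 points).
Total affine count: 25.
Full point count |E(F_19)| = 25 + 1 = 26.
Hasse bound: |26 − (19+1)| = |6| = 6 ≤ 2√19 ≈ 8.7178 ✓.


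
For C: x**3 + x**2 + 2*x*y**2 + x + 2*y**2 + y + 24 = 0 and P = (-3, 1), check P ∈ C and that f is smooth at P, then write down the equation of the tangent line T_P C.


Tangent line at P: 24*x - 7*y + 79 = 0.

Step 1: f(-3, 1) = 0, so P lies on C.
Step 2: partial derivatives
  f_x(x, y) = 3*x**2 + 2*x + 2*y**2 + 1, f_y(x, y) = 4*x*y + 4*y + 1.
  f_x(P) = 24, f_y(P) = -7 (gradient nonzero, so P is smooth).
Step 3: tangent line at P: 24·(x − -3) + -7·(y − 1) = 0.
Expanding: 24*x - 7*y + 79 = 0.


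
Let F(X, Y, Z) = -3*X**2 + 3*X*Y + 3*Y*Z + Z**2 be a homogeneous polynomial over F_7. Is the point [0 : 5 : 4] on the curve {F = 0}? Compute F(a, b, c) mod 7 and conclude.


F(0,5,4) ≡ 6 (mod 7); P is NOT on the curve.

Evaluate F(0, 5, 4) term-by-term (mod 7).
  -3*X**2 ↦ -3·0·1·1 = 0
  3*X*Y ↦ 3·0·5·1 = 0
  3*Y*Z ↦ 3·1·5·4 = 60
  Z**2 ↦ 1·1·1·16 = 16
Sum: F(0, 5, 4) = (0) + (0) + (60) + (16) = 76.
Reducing mod 7: 76 ≡ 6 (mod 7).
Since F(a, b, c) ≡ 6 ≠ 0 (mod 7), P does NOT lie on the curve.
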